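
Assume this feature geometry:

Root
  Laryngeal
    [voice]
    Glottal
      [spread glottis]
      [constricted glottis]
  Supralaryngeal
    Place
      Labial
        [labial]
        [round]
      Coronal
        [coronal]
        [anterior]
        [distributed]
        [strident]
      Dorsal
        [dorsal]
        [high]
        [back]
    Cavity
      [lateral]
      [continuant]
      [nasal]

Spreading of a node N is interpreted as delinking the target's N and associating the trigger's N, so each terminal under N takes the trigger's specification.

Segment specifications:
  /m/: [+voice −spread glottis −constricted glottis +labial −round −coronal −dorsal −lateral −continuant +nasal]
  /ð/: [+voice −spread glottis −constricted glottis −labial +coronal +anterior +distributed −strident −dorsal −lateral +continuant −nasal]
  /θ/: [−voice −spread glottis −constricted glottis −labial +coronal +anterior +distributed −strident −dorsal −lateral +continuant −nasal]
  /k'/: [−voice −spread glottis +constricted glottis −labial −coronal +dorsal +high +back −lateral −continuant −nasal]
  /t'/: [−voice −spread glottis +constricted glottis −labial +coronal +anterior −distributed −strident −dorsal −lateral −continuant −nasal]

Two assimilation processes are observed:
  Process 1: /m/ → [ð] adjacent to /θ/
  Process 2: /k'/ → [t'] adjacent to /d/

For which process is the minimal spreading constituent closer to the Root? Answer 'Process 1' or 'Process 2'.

Process 1: the features that change are [nasal], [continuant], [labial], [round], [coronal], [anterior], [distributed], [strident]; the minimal node is Supralaryngeal (depth 1).
Process 2: the features that change are [coronal], [anterior], [distributed], [strident], [dorsal], [high], [back]; the minimal node is Place (depth 2).
Supralaryngeal (depth 1) sits above Place (depth 2), making Process 1 the one with the higher spreading node.

Process 1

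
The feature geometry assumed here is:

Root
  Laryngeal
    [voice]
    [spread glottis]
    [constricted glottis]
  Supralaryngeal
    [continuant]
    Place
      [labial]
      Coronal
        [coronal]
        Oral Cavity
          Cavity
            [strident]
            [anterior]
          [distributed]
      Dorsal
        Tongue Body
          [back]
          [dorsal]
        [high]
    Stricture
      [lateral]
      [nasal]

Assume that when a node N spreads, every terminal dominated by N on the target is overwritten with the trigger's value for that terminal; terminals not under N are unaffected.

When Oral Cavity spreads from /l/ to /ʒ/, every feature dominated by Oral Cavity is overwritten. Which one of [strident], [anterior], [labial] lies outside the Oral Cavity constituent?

Under this geometry, Oral Cavity contains [strident], [anterior], [distributed].
Of the listed options, [strident], [anterior] are among these and would be overwritten by spreading Oral Cavity.
But [labial] is a dependent of Place, outside Oral Cavity; it is therefore untouched by the spreading.

[labial]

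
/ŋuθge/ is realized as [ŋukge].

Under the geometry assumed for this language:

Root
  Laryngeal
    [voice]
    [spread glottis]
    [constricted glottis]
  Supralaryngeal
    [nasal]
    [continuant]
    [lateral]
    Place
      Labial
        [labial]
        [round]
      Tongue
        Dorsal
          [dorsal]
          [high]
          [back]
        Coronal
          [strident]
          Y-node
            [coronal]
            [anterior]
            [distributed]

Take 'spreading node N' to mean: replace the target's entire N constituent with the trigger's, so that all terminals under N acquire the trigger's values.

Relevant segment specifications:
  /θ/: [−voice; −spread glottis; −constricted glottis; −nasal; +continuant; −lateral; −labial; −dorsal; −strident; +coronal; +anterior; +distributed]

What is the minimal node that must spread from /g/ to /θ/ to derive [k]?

Comparing /θ/ with its surface form [k], the features that change are [continuant], [coronal], [anterior], [distributed], [strident], [dorsal], [high], [back].
These terminals are all dominated by Supralaryngeal, and no proper subconstituent of Supralaryngeal covers them all; Supralaryngeal is their lowest common ancestor.
Delinking /θ/'s Supralaryngeal and associating /g/'s Supralaryngeal gives precisely the feature bundle of [k].
Since [voice] is preserved even though /g/ disagrees there, no node above Supralaryngeal spread.

Supralaryngeal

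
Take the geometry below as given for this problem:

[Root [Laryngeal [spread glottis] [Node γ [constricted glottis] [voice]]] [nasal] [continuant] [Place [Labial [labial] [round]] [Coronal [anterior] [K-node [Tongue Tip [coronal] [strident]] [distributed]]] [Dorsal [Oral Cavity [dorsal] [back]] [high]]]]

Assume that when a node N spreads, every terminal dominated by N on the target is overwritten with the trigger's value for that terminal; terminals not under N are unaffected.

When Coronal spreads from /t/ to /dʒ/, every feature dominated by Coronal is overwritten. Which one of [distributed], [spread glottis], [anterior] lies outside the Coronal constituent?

[spread glottis]

Coronal dominates exactly [anterior], [coronal], [strident], [distributed].
[anterior], [distributed] all lie under Coronal, so they are overwritten when Coronal spreads.
[spread glottis] attaches under Laryngeal, not under Coronal, so /dʒ/ retains its own value for [spread glottis].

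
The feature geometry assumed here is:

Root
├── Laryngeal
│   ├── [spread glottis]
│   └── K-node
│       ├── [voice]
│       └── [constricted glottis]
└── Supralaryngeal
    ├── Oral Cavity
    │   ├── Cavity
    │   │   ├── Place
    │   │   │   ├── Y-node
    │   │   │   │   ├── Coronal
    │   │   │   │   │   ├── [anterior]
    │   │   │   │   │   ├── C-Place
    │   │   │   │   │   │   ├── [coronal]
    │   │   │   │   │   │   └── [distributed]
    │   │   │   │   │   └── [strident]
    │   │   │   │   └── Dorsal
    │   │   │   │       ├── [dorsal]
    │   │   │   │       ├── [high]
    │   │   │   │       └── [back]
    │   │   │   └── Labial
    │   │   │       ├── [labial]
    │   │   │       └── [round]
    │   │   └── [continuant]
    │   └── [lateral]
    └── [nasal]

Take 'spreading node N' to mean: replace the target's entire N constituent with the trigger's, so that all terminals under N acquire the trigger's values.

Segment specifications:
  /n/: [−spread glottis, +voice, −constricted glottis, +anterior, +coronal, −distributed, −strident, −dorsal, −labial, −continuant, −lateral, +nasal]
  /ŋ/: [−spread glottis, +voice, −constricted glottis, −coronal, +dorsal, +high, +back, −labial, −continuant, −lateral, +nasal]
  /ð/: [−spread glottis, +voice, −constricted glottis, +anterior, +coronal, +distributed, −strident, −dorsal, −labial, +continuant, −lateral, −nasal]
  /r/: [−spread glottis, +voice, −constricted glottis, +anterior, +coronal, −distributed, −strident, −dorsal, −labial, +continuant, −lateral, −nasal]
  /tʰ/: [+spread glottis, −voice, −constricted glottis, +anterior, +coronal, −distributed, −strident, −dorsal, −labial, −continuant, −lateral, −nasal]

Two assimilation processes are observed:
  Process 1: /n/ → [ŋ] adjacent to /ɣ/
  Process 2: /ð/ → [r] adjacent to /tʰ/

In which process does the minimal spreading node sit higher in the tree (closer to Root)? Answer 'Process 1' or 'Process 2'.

Process 1

Process 1: the features that change are [coronal], [anterior], [distributed], [strident], [dorsal], [high], [back]; the minimal node is Y-node (depth 5).
Process 2 alters [distributed]; the lowest dominating node is [distributed] (depth 8 from Root).
Depth 5 < depth 8; Process 1 involves the structurally higher constituent Y-node.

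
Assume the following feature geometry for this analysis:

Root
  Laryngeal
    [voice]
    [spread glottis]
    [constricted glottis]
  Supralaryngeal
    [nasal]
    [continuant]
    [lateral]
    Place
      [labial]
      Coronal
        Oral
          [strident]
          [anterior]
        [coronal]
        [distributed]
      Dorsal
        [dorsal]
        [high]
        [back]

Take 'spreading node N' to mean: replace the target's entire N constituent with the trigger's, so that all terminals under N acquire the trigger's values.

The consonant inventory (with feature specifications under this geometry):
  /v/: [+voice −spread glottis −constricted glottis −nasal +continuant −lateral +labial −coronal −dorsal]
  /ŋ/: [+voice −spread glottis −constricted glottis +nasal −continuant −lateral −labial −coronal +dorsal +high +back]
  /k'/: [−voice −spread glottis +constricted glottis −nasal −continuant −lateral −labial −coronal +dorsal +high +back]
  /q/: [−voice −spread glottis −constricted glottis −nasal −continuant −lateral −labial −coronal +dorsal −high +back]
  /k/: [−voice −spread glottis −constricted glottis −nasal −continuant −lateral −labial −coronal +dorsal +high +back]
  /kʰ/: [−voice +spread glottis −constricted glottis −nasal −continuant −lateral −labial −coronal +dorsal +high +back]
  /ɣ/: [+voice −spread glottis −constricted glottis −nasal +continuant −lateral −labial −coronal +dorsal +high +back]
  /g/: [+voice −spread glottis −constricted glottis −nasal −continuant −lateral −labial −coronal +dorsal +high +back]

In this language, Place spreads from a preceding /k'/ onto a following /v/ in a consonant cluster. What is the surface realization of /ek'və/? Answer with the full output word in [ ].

Terminals under Place in this geometry: [labial], [strident], [anterior], [coronal], [distributed], [dorsal], [high], [back].
The target acquires /k'/'s values for everything under Place — [−labial], [−coronal], [+dorsal], [+high], [+back] — while keeping its own [voice], [spread glottis], [constricted glottis], ….
The resulting bundle matches /ɣ/ in the inventory; substituting it for /v/ gives [ek'ɣə].

[ek'ɣə]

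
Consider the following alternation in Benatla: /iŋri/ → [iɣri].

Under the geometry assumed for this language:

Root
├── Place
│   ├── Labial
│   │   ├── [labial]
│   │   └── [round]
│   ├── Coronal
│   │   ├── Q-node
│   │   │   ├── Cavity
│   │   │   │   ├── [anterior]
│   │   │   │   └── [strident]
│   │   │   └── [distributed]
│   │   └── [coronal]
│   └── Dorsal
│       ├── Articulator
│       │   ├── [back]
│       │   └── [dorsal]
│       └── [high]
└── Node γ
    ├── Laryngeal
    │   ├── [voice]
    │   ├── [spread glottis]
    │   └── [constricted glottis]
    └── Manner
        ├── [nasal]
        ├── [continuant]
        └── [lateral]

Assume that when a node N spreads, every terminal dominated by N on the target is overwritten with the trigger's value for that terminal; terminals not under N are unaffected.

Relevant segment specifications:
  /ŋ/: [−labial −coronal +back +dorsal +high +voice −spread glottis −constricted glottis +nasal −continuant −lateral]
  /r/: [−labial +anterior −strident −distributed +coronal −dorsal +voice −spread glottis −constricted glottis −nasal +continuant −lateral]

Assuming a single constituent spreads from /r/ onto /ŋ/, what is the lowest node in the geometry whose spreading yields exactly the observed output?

Comparing /ŋ/ with its surface form [ɣ], the features that change are [nasal], [continuant].
These terminals are all dominated by Manner, and no proper subconstituent of Manner covers them all; Manner is their lowest common ancestor.
Spreading Manner from /r/ overwrites each of those terminals with /r/'s values, yielding exactly [ɣ].
Features on which the two segments disagree outside Manner, such as [coronal], [dorsal], are unchanged — nothing dominating them spread, and Manner is the minimal sufficient constituent.

Manner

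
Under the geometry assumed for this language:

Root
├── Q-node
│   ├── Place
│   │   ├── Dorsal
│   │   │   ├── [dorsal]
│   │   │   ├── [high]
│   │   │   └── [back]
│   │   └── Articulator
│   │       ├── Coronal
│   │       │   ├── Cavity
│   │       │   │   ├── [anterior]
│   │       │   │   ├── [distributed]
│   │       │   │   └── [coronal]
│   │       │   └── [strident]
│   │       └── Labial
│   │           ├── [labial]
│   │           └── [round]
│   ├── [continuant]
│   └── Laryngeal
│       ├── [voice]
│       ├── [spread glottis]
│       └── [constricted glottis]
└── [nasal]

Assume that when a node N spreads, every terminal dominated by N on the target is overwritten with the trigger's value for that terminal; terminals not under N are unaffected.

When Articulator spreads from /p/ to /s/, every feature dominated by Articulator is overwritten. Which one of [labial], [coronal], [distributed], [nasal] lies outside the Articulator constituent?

[nasal]

The terminals dominated by Articulator are [anterior], [distributed], [coronal], [strident], [labial], [round].
Of the listed options, [distributed], [coronal], [labial] are among these and would be overwritten by spreading Articulator.
[nasal] attaches under Root, not under Articulator, so /s/ retains its own value for [nasal].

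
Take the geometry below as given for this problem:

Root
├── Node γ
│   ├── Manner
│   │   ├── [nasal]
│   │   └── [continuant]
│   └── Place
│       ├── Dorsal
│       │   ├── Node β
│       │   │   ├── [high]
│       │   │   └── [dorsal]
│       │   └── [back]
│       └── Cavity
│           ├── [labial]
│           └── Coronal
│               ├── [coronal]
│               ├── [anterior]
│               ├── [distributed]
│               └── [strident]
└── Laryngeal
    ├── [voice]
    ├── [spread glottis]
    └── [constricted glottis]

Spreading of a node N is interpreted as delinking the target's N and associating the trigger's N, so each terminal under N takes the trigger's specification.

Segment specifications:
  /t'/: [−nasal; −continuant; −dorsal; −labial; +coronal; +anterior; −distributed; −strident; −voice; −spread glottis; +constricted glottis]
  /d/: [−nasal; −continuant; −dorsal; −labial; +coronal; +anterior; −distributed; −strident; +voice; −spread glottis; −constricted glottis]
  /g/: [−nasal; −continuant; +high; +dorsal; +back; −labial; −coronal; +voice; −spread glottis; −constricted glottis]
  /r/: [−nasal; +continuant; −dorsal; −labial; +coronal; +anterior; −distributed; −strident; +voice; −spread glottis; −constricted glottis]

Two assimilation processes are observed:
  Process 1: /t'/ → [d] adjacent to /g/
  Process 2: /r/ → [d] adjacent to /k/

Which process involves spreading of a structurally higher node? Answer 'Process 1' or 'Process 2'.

Process 1

Process 1: the features that change are [voice], [constricted glottis]; the minimal node is Laryngeal (depth 1).
Process 2: the feature that changes is [continuant]; the minimal node is [continuant] (depth 3).
Depth 1 < depth 3; Process 1 involves the structurally higher constituent Laryngeal.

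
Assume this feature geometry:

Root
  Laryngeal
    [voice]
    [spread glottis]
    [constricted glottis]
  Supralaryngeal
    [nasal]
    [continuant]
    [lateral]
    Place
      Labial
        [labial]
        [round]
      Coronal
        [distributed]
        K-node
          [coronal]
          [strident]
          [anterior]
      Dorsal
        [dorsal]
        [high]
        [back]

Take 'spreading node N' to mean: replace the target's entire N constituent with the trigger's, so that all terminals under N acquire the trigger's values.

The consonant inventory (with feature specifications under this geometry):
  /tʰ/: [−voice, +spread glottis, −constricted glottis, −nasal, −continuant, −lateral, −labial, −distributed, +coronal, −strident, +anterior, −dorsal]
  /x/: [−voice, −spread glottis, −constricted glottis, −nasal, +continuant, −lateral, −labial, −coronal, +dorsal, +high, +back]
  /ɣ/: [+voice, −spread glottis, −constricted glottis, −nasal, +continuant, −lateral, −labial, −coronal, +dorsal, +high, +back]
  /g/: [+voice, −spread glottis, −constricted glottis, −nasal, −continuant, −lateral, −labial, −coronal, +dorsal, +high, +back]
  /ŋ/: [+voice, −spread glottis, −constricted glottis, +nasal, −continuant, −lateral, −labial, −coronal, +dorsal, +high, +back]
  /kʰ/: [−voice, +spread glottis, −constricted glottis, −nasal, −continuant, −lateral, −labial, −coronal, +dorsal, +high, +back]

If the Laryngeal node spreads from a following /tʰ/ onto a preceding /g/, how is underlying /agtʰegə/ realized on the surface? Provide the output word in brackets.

[akʰtʰegə]

Terminals under Laryngeal in this geometry: [voice], [spread glottis], [constricted glottis].
The target acquires /tʰ/'s values for everything under Laryngeal — [−voice], [+spread glottis], [−constricted glottis] — while keeping its own [nasal], [continuant], [lateral], ….
This feature bundle is that of [kʰ], so /agtʰegə/ surfaces as [akʰtʰegə].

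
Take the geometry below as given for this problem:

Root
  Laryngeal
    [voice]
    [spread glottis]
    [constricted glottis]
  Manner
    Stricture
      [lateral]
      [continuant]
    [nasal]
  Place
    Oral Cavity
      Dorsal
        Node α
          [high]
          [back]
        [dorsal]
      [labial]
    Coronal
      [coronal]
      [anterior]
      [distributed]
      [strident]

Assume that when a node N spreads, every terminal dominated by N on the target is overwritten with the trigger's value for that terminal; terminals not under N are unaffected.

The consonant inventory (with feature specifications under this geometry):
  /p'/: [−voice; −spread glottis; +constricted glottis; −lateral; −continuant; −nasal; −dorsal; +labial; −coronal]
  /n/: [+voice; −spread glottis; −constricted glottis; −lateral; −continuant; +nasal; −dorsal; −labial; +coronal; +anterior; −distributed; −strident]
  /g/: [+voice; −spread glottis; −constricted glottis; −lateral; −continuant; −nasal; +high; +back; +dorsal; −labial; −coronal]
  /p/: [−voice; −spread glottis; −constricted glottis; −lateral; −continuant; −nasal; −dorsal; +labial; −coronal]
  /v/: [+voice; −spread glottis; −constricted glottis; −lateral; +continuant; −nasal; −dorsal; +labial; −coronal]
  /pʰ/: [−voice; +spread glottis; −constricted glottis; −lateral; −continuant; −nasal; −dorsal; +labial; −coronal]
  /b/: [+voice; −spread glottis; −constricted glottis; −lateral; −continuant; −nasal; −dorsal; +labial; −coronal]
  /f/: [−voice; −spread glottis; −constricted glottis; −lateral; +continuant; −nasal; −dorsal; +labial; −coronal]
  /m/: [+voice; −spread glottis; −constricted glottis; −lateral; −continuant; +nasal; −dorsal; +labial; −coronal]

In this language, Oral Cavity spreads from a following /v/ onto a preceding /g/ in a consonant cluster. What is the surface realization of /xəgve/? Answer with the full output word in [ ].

The Oral Cavity node dominates the terminals [high], [back], [dorsal], [labial].
After delinking /g/'s Oral Cavity and linking /v/'s, the affected terminals become [−dorsal], [+labial]; [voice], [spread glottis], [constricted glottis], … (outside Oral Cavity) are retained from /g/.
This feature bundle is that of [b], so /xəgve/ surfaces as [xəbve].

[xəbve]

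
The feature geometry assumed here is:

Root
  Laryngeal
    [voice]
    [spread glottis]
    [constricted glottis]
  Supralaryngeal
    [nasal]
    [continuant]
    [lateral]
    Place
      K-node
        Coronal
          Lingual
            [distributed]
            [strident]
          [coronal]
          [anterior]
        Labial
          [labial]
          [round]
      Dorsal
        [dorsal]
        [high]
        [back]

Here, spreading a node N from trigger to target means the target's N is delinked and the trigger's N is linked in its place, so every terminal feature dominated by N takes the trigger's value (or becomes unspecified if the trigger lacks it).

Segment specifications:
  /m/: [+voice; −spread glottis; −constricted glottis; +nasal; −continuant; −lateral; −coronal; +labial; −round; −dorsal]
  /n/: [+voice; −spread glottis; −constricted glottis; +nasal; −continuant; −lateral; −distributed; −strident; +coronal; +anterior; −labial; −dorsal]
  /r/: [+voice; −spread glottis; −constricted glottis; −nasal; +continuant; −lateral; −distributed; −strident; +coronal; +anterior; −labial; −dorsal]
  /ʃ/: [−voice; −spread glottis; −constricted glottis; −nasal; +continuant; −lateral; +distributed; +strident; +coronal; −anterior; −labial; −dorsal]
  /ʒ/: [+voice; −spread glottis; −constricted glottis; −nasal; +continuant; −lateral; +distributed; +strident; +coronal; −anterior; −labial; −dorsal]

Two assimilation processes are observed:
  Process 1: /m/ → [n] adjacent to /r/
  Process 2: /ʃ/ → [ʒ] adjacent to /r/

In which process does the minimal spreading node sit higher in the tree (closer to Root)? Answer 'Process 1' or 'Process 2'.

Process 2

In Process 1, [labial], [round], [coronal], [anterior], [distributed], [strident] change, so the minimal spreading node is K-node at depth 3.
In Process 2, [voice] changes, so the minimal spreading node is [voice] at depth 2.
[voice] (depth 2) sits above K-node (depth 3), making Process 2 the one with the higher spreading node.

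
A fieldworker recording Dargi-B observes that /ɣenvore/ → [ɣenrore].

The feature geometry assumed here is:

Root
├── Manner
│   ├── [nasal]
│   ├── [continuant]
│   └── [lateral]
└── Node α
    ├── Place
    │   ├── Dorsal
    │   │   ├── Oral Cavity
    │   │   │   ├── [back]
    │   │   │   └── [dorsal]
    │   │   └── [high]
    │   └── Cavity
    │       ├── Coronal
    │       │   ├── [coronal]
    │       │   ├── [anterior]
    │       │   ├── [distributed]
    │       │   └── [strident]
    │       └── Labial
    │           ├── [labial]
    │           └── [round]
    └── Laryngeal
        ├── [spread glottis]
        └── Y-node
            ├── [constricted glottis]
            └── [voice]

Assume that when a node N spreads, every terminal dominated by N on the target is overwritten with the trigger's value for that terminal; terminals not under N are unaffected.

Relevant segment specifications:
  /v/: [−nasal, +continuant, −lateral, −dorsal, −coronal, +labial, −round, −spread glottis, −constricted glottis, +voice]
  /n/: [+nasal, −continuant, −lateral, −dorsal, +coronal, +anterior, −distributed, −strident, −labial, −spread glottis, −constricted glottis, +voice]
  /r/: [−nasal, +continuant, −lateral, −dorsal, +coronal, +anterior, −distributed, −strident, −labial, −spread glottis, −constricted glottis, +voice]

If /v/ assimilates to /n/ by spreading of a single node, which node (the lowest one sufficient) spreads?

Cavity

Comparing /v/ with its surface form [r], the features that change are [labial], [round], [coronal], [anterior], [distributed], [strident].
In this geometry the lowest node dominating all of them is Cavity: every daughter of Cavity dominates only a proper subset, so no lower node suffices.
Spreading Cavity from /n/ overwrites each of those terminals with /n/'s values, yielding exactly [r].
Features on which the two segments disagree outside Cavity, such as [nasal], [continuant], are unchanged — nothing dominating them spread, and Cavity is the minimal sufficient constituent.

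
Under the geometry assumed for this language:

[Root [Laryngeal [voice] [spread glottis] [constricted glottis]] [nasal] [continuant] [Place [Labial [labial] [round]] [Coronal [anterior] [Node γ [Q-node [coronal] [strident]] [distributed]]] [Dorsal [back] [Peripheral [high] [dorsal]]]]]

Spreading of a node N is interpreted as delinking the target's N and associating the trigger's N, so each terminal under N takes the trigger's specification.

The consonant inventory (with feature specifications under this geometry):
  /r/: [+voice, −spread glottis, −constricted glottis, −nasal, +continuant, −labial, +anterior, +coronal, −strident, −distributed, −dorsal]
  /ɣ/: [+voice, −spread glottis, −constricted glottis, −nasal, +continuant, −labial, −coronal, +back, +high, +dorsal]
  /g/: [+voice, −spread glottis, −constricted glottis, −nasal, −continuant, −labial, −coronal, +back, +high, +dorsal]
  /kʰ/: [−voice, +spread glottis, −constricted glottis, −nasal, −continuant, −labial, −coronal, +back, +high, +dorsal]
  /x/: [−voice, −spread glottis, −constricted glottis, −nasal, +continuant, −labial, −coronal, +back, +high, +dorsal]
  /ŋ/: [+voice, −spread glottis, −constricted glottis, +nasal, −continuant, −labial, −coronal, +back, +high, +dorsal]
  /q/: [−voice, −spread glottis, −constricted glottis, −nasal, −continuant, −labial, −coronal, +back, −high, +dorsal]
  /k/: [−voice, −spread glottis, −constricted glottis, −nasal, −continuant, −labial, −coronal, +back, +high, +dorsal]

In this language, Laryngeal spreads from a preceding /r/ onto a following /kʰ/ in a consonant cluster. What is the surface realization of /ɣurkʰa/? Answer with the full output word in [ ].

The Laryngeal node dominates the terminals [voice], [spread glottis], [constricted glottis].
The target acquires /r/'s values for everything under Laryngeal — [+voice], [−spread glottis], [−constricted glottis] — while keeping its own [nasal], [continuant], [labial], ….
The resulting bundle matches /g/ in the inventory; substituting it for /kʰ/ gives [ɣurga].

[ɣurga]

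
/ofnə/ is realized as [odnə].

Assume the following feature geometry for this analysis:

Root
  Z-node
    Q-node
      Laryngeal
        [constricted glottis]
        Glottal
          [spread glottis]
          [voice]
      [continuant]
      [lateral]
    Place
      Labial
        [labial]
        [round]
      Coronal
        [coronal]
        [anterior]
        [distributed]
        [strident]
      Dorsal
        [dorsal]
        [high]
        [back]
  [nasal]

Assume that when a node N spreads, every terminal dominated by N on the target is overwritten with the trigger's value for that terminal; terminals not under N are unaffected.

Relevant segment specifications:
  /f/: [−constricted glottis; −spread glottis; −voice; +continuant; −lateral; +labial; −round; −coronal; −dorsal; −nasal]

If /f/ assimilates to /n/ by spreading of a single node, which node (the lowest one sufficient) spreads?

/f/ and [d] differ in [voice], [continuant], [labial], [round], [coronal], [anterior], [distributed], [strident]; every other specified feature is identical.
These terminals are all dominated by Z-node, and no proper subconstituent of Z-node covers them all; Z-node is their lowest common ancestor.
Spreading Z-node from /n/ overwrites each of those terminals with /n/'s values, yielding exactly [d].
[nasal] — on which /n/ differs from /f/ — is unchanged, so Root cannot have spread; the constituent is no larger than Z-node.

Z-node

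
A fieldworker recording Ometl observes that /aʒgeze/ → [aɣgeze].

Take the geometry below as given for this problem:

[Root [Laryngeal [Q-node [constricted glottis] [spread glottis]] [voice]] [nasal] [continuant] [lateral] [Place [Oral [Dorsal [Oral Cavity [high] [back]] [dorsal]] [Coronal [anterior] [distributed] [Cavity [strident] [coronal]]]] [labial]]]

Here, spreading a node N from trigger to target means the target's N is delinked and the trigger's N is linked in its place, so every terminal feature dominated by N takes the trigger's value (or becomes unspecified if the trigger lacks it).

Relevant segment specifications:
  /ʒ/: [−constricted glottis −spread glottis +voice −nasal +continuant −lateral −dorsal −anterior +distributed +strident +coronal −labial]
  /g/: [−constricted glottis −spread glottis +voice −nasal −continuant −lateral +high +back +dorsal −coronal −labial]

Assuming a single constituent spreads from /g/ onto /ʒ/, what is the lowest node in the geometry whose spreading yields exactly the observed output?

Oral

Feature comparison: [coronal], [anterior], [distributed], [strident], [dorsal], [high], [back] differ between /ʒ/ and [ɣ]; the remaining terminals match.
These terminals are all dominated by Oral, and no proper subconstituent of Oral covers them all; Oral is their lowest common ancestor.
If Oral spreads, every terminal under it takes /g/'s value, producing [ɣ] as observed.
[continuant], a feature on which the two segments disagree outside Oral, is unchanged — nothing dominating it spread, and Oral is the minimal sufficient constituent.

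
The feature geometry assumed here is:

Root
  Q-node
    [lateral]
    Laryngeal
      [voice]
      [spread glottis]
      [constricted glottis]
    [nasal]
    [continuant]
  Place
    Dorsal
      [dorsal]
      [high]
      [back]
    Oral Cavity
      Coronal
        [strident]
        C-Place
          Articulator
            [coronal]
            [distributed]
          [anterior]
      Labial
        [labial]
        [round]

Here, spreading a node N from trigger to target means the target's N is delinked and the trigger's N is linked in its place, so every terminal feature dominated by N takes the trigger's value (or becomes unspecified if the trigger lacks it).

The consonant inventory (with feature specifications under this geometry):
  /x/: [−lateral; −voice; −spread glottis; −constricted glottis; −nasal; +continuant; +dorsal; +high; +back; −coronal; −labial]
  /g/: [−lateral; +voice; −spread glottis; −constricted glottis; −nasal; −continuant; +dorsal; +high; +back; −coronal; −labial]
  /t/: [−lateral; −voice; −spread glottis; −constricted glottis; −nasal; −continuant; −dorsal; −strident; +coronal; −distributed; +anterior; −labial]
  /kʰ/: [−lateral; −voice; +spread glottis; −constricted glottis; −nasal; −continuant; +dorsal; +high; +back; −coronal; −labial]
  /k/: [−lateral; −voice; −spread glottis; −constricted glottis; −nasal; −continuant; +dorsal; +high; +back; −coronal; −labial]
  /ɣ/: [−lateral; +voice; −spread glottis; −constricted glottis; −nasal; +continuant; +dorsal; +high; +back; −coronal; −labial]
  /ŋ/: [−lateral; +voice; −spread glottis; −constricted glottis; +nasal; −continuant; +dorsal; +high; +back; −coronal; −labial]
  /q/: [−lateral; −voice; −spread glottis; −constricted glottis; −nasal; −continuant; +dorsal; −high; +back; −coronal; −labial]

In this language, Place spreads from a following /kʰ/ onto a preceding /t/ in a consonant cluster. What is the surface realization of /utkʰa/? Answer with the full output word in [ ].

Terminals under Place in this geometry: [dorsal], [high], [back], [strident], [coronal], [distributed], [anterior], [labial], [round].
After delinking /t/'s Place and linking /kʰ/'s, the affected terminals become [+dorsal], [+high], [+back], [−coronal], [−labial]; [lateral], [voice], [spread glottis], … (outside Place) are retained from /t/.
Among the inventory, only /k/ has exactly this specification, giving the surface form [ukkʰa].

[ukkʰa]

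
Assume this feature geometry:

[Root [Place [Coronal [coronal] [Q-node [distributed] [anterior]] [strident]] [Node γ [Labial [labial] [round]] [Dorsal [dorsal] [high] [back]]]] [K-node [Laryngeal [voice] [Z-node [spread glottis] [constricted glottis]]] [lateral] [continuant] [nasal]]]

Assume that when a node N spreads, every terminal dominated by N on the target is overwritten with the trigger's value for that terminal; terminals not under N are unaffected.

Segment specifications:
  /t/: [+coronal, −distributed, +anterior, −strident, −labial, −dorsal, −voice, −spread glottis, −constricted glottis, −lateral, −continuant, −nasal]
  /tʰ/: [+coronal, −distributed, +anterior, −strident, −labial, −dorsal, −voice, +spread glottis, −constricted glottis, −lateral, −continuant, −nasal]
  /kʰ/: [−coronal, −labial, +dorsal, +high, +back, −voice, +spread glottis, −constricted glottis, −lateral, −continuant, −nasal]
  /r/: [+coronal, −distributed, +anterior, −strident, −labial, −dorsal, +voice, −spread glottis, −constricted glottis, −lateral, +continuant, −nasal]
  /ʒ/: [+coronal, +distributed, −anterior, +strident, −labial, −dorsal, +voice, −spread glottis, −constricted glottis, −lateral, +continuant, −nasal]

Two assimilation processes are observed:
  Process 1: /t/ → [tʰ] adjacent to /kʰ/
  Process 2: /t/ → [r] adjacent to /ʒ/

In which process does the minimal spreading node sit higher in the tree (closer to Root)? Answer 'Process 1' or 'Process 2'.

Process 1 alters [spread glottis]; the lowest dominating node is [spread glottis] (depth 4 from Root).
In Process 2, [voice], [continuant] change, so the minimal spreading node is K-node at depth 1.
Depth 1 < depth 4; Process 2 involves the structurally higher constituent K-node.

Process 2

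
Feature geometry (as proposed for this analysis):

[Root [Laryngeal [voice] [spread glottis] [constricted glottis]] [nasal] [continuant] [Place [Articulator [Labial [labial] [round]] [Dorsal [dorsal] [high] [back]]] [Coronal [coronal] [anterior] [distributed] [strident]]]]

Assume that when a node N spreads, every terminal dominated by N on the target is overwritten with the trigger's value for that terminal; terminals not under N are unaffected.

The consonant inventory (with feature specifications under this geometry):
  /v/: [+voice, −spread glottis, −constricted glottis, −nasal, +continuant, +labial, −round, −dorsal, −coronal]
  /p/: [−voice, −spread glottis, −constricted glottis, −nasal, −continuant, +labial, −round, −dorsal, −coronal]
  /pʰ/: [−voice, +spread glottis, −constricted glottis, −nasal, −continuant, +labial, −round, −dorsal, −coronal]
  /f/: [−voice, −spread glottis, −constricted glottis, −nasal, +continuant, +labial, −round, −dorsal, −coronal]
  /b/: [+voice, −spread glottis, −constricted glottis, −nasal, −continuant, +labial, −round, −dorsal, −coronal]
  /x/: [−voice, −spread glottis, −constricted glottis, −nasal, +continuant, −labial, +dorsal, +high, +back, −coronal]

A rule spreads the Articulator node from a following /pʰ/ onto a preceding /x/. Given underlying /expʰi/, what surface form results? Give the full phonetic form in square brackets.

Articulator immediately or transitively dominates [labial], [round], [dorsal], [high], [back].
The target acquires /pʰ/'s values for everything under Articulator — [+labial], [−round], [−dorsal] — while keeping its own [voice], [spread glottis], [constricted glottis], ….
The resulting bundle matches /f/ in the inventory; substituting it for /x/ gives [efpʰi].

[efpʰi]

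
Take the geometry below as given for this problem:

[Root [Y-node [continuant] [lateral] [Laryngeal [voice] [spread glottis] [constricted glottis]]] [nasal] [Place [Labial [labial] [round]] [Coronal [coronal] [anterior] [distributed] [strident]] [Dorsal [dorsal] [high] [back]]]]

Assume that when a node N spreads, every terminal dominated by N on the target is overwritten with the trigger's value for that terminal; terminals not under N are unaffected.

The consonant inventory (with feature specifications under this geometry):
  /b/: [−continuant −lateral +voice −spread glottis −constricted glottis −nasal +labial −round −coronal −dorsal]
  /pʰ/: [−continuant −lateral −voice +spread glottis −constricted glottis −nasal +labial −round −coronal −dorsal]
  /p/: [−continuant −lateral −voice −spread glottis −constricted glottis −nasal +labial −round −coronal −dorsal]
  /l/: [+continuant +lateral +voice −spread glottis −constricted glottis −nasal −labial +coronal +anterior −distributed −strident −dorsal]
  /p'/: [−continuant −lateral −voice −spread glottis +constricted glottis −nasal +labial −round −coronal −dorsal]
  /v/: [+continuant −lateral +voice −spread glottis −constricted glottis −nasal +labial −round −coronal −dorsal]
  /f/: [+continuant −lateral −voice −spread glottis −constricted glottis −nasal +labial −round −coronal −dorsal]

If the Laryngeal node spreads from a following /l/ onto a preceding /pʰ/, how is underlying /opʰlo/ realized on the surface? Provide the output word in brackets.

[oblo]

Laryngeal immediately or transitively dominates [voice], [spread glottis], [constricted glottis].
After delinking /pʰ/'s Laryngeal and linking /l/'s, the affected terminals become [+voice], [−spread glottis], [−constricted glottis]; [continuant], [lateral], [nasal], … (outside Laryngeal) are retained from /pʰ/.
Among the inventory, only /b/ has exactly this specification, giving the surface form [oblo].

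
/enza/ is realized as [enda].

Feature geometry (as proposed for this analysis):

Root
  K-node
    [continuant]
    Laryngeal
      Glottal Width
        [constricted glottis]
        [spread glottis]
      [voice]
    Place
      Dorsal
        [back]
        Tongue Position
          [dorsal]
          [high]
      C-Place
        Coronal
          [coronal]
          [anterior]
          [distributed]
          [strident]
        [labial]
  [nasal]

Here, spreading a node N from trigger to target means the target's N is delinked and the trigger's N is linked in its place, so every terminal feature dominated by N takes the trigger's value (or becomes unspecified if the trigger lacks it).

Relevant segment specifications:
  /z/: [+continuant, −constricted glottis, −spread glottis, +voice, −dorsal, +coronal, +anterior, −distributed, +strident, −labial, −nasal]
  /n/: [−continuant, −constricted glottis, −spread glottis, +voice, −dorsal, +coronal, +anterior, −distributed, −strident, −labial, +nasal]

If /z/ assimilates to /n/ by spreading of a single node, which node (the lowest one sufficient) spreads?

Feature comparison: [continuant], [strident] differ between /z/ and [d]; the remaining terminals match.
Tracing each changed feature up the tree, the paths first meet at K-node; any lower node misses at least one of them.
Delinking /z/'s K-node and associating /n/'s K-node gives precisely the feature bundle of [d].
[nasal] — on which /n/ differs from /z/ — is unchanged, so Root cannot have spread; the constituent is no larger than K-node.

K-node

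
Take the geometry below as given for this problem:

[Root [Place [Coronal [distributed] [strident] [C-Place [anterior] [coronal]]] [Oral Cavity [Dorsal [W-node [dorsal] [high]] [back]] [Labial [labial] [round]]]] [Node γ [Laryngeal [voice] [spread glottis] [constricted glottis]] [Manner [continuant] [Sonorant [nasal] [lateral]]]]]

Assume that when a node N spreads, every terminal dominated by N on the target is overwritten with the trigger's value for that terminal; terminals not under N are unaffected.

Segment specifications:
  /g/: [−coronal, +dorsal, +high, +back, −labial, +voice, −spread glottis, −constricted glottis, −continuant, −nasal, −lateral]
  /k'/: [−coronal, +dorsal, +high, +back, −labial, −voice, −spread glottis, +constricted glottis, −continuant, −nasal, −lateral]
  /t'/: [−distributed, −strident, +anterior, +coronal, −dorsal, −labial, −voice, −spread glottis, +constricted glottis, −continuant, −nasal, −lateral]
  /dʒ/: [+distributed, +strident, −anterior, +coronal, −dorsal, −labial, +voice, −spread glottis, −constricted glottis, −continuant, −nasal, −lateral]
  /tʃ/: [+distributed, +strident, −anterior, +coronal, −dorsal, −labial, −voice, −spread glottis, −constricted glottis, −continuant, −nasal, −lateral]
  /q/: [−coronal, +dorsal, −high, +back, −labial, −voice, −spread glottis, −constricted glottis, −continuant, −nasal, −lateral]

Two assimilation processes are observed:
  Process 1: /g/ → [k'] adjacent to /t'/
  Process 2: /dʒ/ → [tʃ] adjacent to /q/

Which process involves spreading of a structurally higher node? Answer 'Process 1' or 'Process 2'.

Process 1

In Process 1, [voice], [constricted glottis] change, so the minimal spreading node is Laryngeal at depth 2.
In Process 2, [voice] changes, so the minimal spreading node is [voice] at depth 3.
Laryngeal (depth 2) sits above [voice] (depth 3), making Process 1 the one with the higher spreading node.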